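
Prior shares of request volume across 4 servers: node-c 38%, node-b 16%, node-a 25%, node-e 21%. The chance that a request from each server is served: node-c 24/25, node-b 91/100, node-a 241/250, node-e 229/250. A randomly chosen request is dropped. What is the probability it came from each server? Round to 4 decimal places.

node-c 0.2703, node-b 0.2560, node-a 0.1600, node-e 0.3137

Taking complements, P(dropped | each) = node-c 0.04, node-b 0.09, node-a 0.036, node-e 0.084.
Unnormalized posteriors (prior × likelihood):
  node-c: 0.38 × 0.04 = 0.0152
  node-b: 0.16 × 0.09 = 0.0144
  node-a: 0.25 × 0.036 = 0.009
  node-e: 0.21 × 0.084 = 0.01764
Total = 0.05624.
P(node-c | dropped) = 0.0152/0.05624 ≈ 0.2703
P(node-b | dropped) = 0.0144/0.05624 ≈ 0.2560
P(node-a | dropped) = 0.009/0.05624 ≈ 0.1600
P(node-e | dropped) = 0.01764/0.05624 ≈ 0.3137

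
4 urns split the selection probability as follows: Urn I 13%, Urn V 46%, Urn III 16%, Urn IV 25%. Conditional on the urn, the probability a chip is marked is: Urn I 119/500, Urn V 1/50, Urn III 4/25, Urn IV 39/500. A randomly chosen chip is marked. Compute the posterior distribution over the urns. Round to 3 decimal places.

Compute prior × likelihood for every hypothesis:
  Urn I: 0.13 × 0.238 = 0.03094
  Urn V: 0.46 × 0.02 = 0.0092
  Urn III: 0.16 × 0.16 = 0.0256
  Urn IV: 0.25 × 0.078 = 0.0195
Normalizing constant = 0.08524.
P(Urn I | marked) = 0.03094/0.08524 ≈ 0.363
P(Urn V | marked) = 0.0092/0.08524 ≈ 0.108
P(Urn III | marked) = 0.0256/0.08524 ≈ 0.300
P(Urn IV | marked) = 0.0195/0.08524 ≈ 0.229
(Check: 0.363+0.108+0.300+0.229 = 1.000.)

Urn I 0.363, Urn V 0.108, Urn III 0.300, Urn IV 0.229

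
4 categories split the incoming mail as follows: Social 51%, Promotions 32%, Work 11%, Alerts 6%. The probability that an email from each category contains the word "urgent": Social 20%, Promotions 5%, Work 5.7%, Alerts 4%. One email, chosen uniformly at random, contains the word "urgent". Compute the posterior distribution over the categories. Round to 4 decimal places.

By Bayes' rule, posterior ∝ prior × likelihood:
  Social: 0.51 × 0.2 = 0.102
  Promotions: 0.32 × 0.05 = 0.016
  Work: 0.11 × 0.057 = 0.00627
  Alerts: 0.06 × 0.04 = 0.0024
Normalizing constant = 0.12667.
P(Social | urgent-flag) = 0.102/0.12667 ≈ 0.8052
P(Promotions | urgent-flag) = 0.016/0.12667 ≈ 0.1263
P(Work | urgent-flag) = 0.00627/0.12667 ≈ 0.0495
P(Alerts | urgent-flag) = 0.0024/0.12667 ≈ 0.0189

Social 0.8052, Promotions 0.1263, Work 0.0495, Alerts 0.0189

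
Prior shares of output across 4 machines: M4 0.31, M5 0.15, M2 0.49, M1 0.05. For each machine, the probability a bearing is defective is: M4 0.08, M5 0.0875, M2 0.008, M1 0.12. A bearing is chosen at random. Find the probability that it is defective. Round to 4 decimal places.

0.0478

Unnormalized posteriors (prior × likelihood):
  M4: 0.31 × 0.08 = 0.0248
  M5: 0.15 × 0.0875 = 0.013125
  M2: 0.49 × 0.008 = 0.00392
  M1: 0.05 × 0.12 = 0.006
P(defective) = 0.0248 + 0.013125 + 0.00392 + 0.006 = 0.047845 → 0.0478.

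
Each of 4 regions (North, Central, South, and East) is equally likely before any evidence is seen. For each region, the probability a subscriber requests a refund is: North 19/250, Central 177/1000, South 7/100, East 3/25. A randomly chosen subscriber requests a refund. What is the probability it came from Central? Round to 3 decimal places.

0.400

With a uniform prior (1/4 each), posterior ∝ likelihood:
  North: 0.076
  Central: 0.177
  South: 0.07
  East: 0.12
Normalizing constant = 0.443.
P(Central | evidence) = 0.177 / 0.443 ≈ 0.400.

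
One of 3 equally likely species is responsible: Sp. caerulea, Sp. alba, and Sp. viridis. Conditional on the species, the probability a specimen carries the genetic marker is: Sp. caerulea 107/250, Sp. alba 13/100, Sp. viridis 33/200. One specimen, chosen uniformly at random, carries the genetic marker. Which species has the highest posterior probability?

Sp. caerulea

With a uniform prior (1/3 each), posterior ∝ likelihood:
  Sp. caerulea: 0.428
  Sp. alba: 0.13
  Sp. viridis: 0.165
Total = 0.723.
Largest term belongs to Sp. caerulea, so Sp. caerulea is most probable.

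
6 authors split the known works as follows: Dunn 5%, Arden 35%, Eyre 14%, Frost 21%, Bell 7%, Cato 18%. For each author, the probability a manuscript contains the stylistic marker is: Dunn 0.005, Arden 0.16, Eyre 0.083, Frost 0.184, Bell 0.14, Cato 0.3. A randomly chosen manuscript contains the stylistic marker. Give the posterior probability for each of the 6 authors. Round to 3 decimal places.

Dunn 0.001, Arden 0.329, Eyre 0.068, Frost 0.227, Bell 0.058, Cato 0.317

By Bayes' rule, posterior ∝ prior × likelihood:
  Dunn: 0.05 × 0.005 = 0.00025
  Arden: 0.35 × 0.16 = 0.056
  Eyre: 0.14 × 0.083 = 0.01162
  Frost: 0.21 × 0.184 = 0.03864
  Bell: 0.07 × 0.14 = 0.0098
  Cato: 0.18 × 0.3 = 0.054
Sum = 0.17031.
P(Dunn | marker) = 0.00025/0.17031 ≈ 0.001
P(Arden | marker) = 0.056/0.17031 ≈ 0.329
P(Eyre | marker) = 0.01162/0.17031 ≈ 0.068
P(Frost | marker) = 0.03864/0.17031 ≈ 0.227
P(Bell | marker) = 0.0098/0.17031 ≈ 0.058
P(Cato | marker) = 0.054/0.17031 ≈ 0.317
(Check: 0.001+0.329+0.068+0.227+0.058+0.317 = 1.000.)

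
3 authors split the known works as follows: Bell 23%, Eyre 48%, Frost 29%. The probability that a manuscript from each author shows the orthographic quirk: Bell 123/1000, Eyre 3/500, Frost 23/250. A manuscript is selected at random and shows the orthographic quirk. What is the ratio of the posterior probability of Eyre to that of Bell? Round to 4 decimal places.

Compute prior × likelihood for every hypothesis:
  Bell: 0.23 × 0.123 = 0.02829
  Eyre: 0.48 × 0.006 = 0.00288
  Frost: 0.29 × 0.092 = 0.02668
Sum = 0.05785.
The ratio is 0.00288 / 0.02829 (the normalizer cancels) = 0.1018.

0.1018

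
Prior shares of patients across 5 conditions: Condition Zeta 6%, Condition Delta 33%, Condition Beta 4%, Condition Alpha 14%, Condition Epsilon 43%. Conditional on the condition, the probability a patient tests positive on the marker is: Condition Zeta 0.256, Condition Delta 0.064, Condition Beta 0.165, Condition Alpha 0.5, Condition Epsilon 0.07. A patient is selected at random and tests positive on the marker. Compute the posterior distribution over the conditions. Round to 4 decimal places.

By Bayes' rule, posterior ∝ prior × likelihood:
  Condition Zeta: 0.06 × 0.256 = 0.01536
  Condition Delta: 0.33 × 0.064 = 0.02112
  Condition Beta: 0.04 × 0.165 = 0.0066
  Condition Alpha: 0.14 × 0.5 = 0.07
  Condition Epsilon: 0.43 × 0.07 = 0.0301
Sum = 0.14318.
P(Condition Zeta | marker-positive) = 0.01536/0.14318 ≈ 0.1073
P(Condition Delta | marker-positive) = 0.02112/0.14318 ≈ 0.1475
P(Condition Beta | marker-positive) = 0.0066/0.14318 ≈ 0.0461
P(Condition Alpha | marker-positive) = 0.07/0.14318 ≈ 0.4889
P(Condition Epsilon | marker-positive) = 0.0301/0.14318 ≈ 0.2102

Condition Zeta 0.1073, Condition Delta 0.1475, Condition Beta 0.0461, Condition Alpha 0.4889, Condition Epsilon 0.2102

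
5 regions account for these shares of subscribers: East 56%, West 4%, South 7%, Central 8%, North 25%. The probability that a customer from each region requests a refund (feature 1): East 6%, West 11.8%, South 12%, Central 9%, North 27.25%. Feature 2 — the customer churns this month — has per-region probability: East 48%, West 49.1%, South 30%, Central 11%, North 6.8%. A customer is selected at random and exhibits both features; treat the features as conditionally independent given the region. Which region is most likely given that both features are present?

East

Unnormalized posteriors (prior × likelihood):
  East: 0.56 × 0.06 × 0.48 = 0.016128
  West: 0.04 × 0.118 × 0.491 = 0.00231752
  South: 0.07 × 0.12 × 0.3 = 0.00252
  Central: 0.08 × 0.09 × 0.11 = 0.000792
  North: 0.25 × 0.2725 × 0.068 = 0.0046325
Normalizing constant = 0.02639002.
Largest term belongs to East, so East is most probable.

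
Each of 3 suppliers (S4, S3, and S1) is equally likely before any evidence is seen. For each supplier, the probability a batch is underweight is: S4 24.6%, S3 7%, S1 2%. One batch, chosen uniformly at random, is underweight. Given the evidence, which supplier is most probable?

With a uniform prior (1/3 each), posterior ∝ likelihood:
  S4: 0.246
  S3: 0.07
  S1: 0.02
Normalizing constant = 0.336.
Largest term belongs to S4, so S4 is most probable.

S4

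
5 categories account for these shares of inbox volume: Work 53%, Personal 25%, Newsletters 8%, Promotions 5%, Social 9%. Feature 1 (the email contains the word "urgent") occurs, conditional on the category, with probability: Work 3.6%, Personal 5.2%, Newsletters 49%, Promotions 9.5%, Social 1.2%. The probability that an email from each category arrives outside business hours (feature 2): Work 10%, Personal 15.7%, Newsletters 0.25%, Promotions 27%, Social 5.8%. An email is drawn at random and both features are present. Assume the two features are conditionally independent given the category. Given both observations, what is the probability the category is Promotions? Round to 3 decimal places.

Prior × likelihood for each hypothesis:
  Work: 0.53 × 0.036 × 0.1 = 0.001908
  Personal: 0.25 × 0.052 × 0.157 = 0.002041
  Newsletters: 0.08 × 0.49 × 0.0025 = 0.000098
  Promotions: 0.05 × 0.095 × 0.27 = 0.0012825
  Social: 0.09 × 0.012 × 0.058 = 0.00006264
Normalizing constant = 0.00539214.
P(Promotions | evidence) = 0.0012825 / 0.00539214 ≈ 0.238.

0.238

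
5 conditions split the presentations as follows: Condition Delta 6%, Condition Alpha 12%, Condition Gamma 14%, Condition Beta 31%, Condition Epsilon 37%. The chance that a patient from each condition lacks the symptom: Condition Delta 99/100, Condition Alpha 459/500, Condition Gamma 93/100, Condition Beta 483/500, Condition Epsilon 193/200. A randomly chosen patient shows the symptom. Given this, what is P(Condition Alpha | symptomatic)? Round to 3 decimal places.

Taking complements, P(symptomatic | each) = Condition Delta 0.01, Condition Alpha 0.082, Condition Gamma 0.07, Condition Beta 0.034, Condition Epsilon 0.035.
By Bayes' rule, posterior ∝ prior × likelihood:
  Condition Delta: 0.06 × 0.01 = 0.0006
  Condition Alpha: 0.12 × 0.082 = 0.00984
  Condition Gamma: 0.14 × 0.07 = 0.0098
  Condition Beta: 0.31 × 0.034 = 0.01054
  Condition Epsilon: 0.37 × 0.035 = 0.01295
Total = 0.04373.
P(Condition Alpha | evidence) = 0.00984 / 0.04373 ≈ 0.225.

0.225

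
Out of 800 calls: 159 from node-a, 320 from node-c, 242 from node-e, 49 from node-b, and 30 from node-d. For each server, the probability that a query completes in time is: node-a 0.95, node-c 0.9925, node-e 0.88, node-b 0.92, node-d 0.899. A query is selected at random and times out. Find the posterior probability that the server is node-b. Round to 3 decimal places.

Taking complements, P(timeout | each) = node-a 0.05, node-c 0.0075, node-e 0.12, node-b 0.08, node-d 0.101.
Prior × likelihood for each hypothesis:
  node-a: 0.19875 × 0.05 = 0.0099375
  node-c: 0.4 × 0.0075 = 0.003
  node-e: 0.3025 × 0.12 = 0.0363
  node-b: 0.06125 × 0.08 = 0.0049
  node-d: 0.0375 × 0.101 = 0.0037875
Sum = 0.057925.
P(node-b | evidence) = 0.0049 / 0.057925 ≈ 0.085.

0.085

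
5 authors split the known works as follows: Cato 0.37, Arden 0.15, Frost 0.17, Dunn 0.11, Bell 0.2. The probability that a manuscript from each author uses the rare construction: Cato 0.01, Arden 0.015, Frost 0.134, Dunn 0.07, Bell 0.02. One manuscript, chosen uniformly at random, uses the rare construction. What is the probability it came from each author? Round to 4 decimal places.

Cato 0.0915, Arden 0.0557, Frost 0.5634, Dunn 0.1905, Bell 0.0989

Prior × likelihood for each hypothesis:
  Cato: 0.37 × 0.01 = 0.0037
  Arden: 0.15 × 0.015 = 0.00225
  Frost: 0.17 × 0.134 = 0.02278
  Dunn: 0.11 × 0.07 = 0.0077
  Bell: 0.2 × 0.02 = 0.004
Normalizing constant = 0.04043.
P(Cato | rare-form) = 0.0037/0.04043 ≈ 0.0915
P(Arden | rare-form) = 0.00225/0.04043 ≈ 0.0557
P(Frost | rare-form) = 0.02278/0.04043 ≈ 0.5634
P(Dunn | rare-form) = 0.0077/0.04043 ≈ 0.1905
P(Bell | rare-form) = 0.004/0.04043 ≈ 0.0989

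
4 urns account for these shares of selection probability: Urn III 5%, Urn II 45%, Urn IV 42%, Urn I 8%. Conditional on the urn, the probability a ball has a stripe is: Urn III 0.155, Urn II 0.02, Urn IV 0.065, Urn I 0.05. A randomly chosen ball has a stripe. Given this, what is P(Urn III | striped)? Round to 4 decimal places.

0.1613

Unnormalized posteriors (prior × likelihood):
  Urn III: 0.05 × 0.155 = 0.00775
  Urn II: 0.45 × 0.02 = 0.009
  Urn IV: 0.42 × 0.065 = 0.0273
  Urn I: 0.08 × 0.05 = 0.004
Sum = 0.04805.
P(Urn III | evidence) = 0.00775 / 0.04805 ≈ 0.1613.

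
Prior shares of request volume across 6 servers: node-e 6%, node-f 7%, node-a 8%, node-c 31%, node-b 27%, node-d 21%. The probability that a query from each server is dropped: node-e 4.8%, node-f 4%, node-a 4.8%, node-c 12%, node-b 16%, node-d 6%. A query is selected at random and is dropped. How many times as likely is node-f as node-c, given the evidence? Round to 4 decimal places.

0.0753

By Bayes' rule, posterior ∝ prior × likelihood:
  node-e: 0.06 × 0.048 = 0.00288
  node-f: 0.07 × 0.04 = 0.0028
  node-a: 0.08 × 0.048 = 0.00384
  node-c: 0.31 × 0.12 = 0.0372
  node-b: 0.27 × 0.16 = 0.0432
  node-d: 0.21 × 0.06 = 0.0126
Total = 0.10252.
The ratio is 0.0028 / 0.0372 (the normalizer cancels) = 0.0753.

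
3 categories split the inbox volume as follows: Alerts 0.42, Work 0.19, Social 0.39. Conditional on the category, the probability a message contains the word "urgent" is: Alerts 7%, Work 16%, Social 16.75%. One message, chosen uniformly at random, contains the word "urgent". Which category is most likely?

Prior × likelihood for each hypothesis:
  Alerts: 0.42 × 0.07 = 0.0294
  Work: 0.19 × 0.16 = 0.0304
  Social: 0.39 × 0.1675 = 0.065325
Total = 0.125125.
Largest term belongs to Social, so Social is most probable.

Social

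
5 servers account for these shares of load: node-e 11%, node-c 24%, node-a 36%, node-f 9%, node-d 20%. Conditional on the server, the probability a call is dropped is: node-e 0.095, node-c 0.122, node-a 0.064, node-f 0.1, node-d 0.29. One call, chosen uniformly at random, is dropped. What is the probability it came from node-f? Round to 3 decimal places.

0.069

Compute prior × likelihood for every hypothesis:
  node-e: 0.11 × 0.095 = 0.01045
  node-c: 0.24 × 0.122 = 0.02928
  node-a: 0.36 × 0.064 = 0.02304
  node-f: 0.09 × 0.1 = 0.009
  node-d: 0.2 × 0.29 = 0.058
Sum = 0.12977.
P(node-f | evidence) = 0.009 / 0.12977 ≈ 0.069.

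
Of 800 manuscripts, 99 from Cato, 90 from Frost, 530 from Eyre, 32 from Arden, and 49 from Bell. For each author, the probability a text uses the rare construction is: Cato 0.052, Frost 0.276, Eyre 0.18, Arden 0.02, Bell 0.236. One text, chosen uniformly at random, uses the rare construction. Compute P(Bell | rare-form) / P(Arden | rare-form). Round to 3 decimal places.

18.069

Prior × likelihood for each hypothesis:
  Cato: 0.12375 × 0.052 = 0.006435
  Frost: 0.1125 × 0.276 = 0.03105
  Eyre: 0.6625 × 0.18 = 0.11925
  Arden: 0.04 × 0.02 = 0.0008
  Bell: 0.06125 × 0.236 = 0.014455
Sum = 0.17199.
The ratio is 0.014455 / 0.0008 (the normalizer cancels) = 18.069.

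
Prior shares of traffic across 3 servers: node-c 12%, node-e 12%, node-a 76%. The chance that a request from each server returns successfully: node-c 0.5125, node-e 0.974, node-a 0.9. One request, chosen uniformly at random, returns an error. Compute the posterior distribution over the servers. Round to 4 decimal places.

node-c 0.4251, node-e 0.0227, node-a 0.5522

Taking complements, P(error | each) = node-c 0.4875, node-e 0.026, node-a 0.1.
Unnormalized posteriors (prior × likelihood):
  node-c: 0.12 × 0.4875 = 0.0585
  node-e: 0.12 × 0.026 = 0.00312
  node-a: 0.76 × 0.1 = 0.076
Normalizing constant = 0.13762.
P(node-c | error) = 0.0585/0.13762 ≈ 0.4251
P(node-e | error) = 0.00312/0.13762 ≈ 0.0227
P(node-a | error) = 0.076/0.13762 ≈ 0.5522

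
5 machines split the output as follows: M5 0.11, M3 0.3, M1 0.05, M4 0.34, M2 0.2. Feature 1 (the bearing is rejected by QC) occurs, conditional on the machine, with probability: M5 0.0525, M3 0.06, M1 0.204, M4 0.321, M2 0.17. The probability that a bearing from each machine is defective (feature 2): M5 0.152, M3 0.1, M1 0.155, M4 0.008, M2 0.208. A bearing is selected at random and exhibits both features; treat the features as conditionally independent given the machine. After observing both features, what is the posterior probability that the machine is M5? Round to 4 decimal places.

By Bayes' rule, posterior ∝ prior × likelihood:
  M5: 0.11 × 0.0525 × 0.152 = 0.0008778
  M3: 0.3 × 0.06 × 0.1 = 0.0018
  M1: 0.05 × 0.204 × 0.155 = 0.001581
  M4: 0.34 × 0.321 × 0.008 = 0.00087312
  M2: 0.2 × 0.17 × 0.208 = 0.007072
Total = 0.01220392.
P(M5 | evidence) = 0.0008778 / 0.01220392 ≈ 0.0719.

0.0719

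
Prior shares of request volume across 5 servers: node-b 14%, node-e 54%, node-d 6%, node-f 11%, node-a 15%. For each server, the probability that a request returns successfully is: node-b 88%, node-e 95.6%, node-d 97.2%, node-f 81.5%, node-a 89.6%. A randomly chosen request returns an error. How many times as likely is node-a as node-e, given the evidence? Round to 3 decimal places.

0.657

Taking complements, P(error | each) = node-b 0.12, node-e 0.044, node-d 0.028, node-f 0.185, node-a 0.104.
Unnormalized posteriors (prior × likelihood):
  node-b: 0.14 × 0.12 = 0.0168
  node-e: 0.54 × 0.044 = 0.02376
  node-d: 0.06 × 0.028 = 0.00168
  node-f: 0.11 × 0.185 = 0.02035
  node-a: 0.15 × 0.104 = 0.0156
Normalizing constant = 0.07819.
The ratio is 0.0156 / 0.02376 (the normalizer cancels) = 0.657.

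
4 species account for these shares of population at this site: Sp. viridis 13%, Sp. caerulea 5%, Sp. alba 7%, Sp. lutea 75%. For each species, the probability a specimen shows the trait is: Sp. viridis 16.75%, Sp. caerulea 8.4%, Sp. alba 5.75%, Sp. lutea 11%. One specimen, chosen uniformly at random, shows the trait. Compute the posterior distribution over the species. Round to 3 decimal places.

By Bayes' rule, posterior ∝ prior × likelihood:
  Sp. viridis: 0.13 × 0.1675 = 0.021775
  Sp. caerulea: 0.05 × 0.084 = 0.0042
  Sp. alba: 0.07 × 0.0575 = 0.004025
  Sp. lutea: 0.75 × 0.11 = 0.0825
Total = 0.1125.
P(Sp. viridis | trait) = 0.021775/0.1125 ≈ 0.194
P(Sp. caerulea | trait) = 0.0042/0.1125 ≈ 0.037
P(Sp. alba | trait) = 0.004025/0.1125 ≈ 0.036
P(Sp. lutea | trait) = 0.0825/0.1125 ≈ 0.733
(Check: 0.194+0.037+0.036+0.733 = 1.000.)

Sp. viridis 0.194, Sp. caerulea 0.037, Sp. alba 0.036, Sp. lutea 0.733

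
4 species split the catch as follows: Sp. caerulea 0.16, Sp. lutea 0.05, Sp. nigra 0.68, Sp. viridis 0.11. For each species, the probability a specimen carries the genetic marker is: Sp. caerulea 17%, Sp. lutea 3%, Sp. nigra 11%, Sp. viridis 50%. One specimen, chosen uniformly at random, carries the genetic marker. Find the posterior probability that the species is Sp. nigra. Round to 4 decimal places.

Unnormalized posteriors (prior × likelihood):
  Sp. caerulea: 0.16 × 0.17 = 0.0272
  Sp. lutea: 0.05 × 0.03 = 0.0015
  Sp. nigra: 0.68 × 0.11 = 0.0748
  Sp. viridis: 0.11 × 0.5 = 0.055
Normalizing constant = 0.1585.
P(Sp. nigra | evidence) = 0.0748 / 0.1585 ≈ 0.4719.

0.4719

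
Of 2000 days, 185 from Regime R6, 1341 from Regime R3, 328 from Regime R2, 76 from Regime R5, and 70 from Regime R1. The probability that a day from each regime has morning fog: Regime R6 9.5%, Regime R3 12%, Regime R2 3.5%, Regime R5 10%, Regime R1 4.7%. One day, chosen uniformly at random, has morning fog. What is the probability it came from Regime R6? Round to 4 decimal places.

By Bayes' rule, posterior ∝ prior × likelihood:
  Regime R6: 0.0925 × 0.095 = 0.0087875
  Regime R3: 0.6705 × 0.12 = 0.08046
  Regime R2: 0.164 × 0.035 = 0.00574
  Regime R5: 0.038 × 0.1 = 0.0038
  Regime R1: 0.035 × 0.047 = 0.001645
Normalizing constant = 0.1004325.
P(Regime R6 | evidence) = 0.0087875 / 0.1004325 ≈ 0.0875.

0.0875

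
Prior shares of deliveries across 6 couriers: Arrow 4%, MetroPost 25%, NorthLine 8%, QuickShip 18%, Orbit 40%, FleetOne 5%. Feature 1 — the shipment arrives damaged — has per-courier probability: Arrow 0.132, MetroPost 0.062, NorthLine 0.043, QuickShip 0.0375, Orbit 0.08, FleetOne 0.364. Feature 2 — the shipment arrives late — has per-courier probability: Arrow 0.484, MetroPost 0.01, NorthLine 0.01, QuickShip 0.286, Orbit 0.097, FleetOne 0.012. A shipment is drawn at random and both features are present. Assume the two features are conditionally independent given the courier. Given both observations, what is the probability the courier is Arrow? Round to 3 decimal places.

By Bayes' rule, posterior ∝ prior × likelihood:
  Arrow: 0.04 × 0.132 × 0.484 = 0.00255552
  MetroPost: 0.25 × 0.062 × 0.01 = 0.000155
  NorthLine: 0.08 × 0.043 × 0.01 = 0.0000344
  QuickShip: 0.18 × 0.0375 × 0.286 = 0.0019305
  Orbit: 0.4 × 0.08 × 0.097 = 0.003104
  FleetOne: 0.05 × 0.364 × 0.012 = 0.0002184
Normalizing constant = 0.00799782.
P(Arrow | evidence) = 0.00255552 / 0.00799782 ≈ 0.320.

0.320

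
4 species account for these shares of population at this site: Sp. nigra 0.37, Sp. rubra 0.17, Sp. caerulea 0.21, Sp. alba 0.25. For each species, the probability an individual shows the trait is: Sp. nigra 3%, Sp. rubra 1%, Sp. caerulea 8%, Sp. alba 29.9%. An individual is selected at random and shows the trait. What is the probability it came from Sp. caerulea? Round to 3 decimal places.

0.161

Compute prior × likelihood for every hypothesis:
  Sp. nigra: 0.37 × 0.03 = 0.0111
  Sp. rubra: 0.17 × 0.01 = 0.0017
  Sp. caerulea: 0.21 × 0.08 = 0.0168
  Sp. alba: 0.25 × 0.299 = 0.07475
Total = 0.10435.
P(Sp. caerulea | evidence) = 0.0168 / 0.10435 ≈ 0.161.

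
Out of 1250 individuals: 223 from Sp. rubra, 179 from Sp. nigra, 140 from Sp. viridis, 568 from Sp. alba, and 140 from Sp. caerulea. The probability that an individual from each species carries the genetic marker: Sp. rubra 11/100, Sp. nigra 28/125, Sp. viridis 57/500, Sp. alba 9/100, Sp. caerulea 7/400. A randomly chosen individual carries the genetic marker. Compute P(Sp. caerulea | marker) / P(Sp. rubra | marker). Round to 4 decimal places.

By Bayes' rule, posterior ∝ prior × likelihood:
  Sp. rubra: 0.1784 × 0.11 = 0.019624
  Sp. nigra: 0.1432 × 0.224 = 0.0320768
  Sp. viridis: 0.112 × 0.114 = 0.012768
  Sp. alba: 0.4544 × 0.09 = 0.040896
  Sp. caerulea: 0.112 × 0.0175 = 0.00196
Normalizing constant = 0.1073248.
The ratio is 0.00196 / 0.019624 (the normalizer cancels) = 0.0999.

0.0999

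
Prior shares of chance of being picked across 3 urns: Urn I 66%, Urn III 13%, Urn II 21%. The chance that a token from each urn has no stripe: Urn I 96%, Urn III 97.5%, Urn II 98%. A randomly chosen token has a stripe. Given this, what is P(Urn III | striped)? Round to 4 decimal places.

0.0960

Taking complements, P(striped | each) = Urn I 0.04, Urn III 0.025, Urn II 0.02.
Compute prior × likelihood for every hypothesis:
  Urn I: 0.66 × 0.04 = 0.0264
  Urn III: 0.13 × 0.025 = 0.00325
  Urn II: 0.21 × 0.02 = 0.0042
Normalizing constant = 0.03385.
P(Urn III | evidence) = 0.00325 / 0.03385 ≈ 0.0960.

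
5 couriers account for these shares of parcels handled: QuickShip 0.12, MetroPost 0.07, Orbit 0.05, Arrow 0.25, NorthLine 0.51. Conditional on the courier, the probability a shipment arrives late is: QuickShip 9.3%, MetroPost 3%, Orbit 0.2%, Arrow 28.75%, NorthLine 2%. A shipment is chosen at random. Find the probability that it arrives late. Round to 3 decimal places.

By Bayes' rule, posterior ∝ prior × likelihood:
  QuickShip: 0.12 × 0.093 = 0.01116
  MetroPost: 0.07 × 0.03 = 0.0021
  Orbit: 0.05 × 0.002 = 0.0001
  Arrow: 0.25 × 0.2875 = 0.071875
  NorthLine: 0.51 × 0.02 = 0.0102
P(late) = 0.01116 + 0.0021 + 0.0001 + 0.071875 + 0.0102 = 0.095435 → 0.095.

0.095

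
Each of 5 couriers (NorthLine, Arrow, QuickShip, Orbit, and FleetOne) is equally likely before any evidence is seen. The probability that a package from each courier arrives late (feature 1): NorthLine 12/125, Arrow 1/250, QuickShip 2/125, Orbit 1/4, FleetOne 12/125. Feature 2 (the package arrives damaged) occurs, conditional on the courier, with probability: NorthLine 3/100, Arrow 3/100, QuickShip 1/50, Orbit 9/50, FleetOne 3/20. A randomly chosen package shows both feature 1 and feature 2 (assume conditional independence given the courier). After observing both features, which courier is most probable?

With a uniform prior (1/5 each), posterior ∝ likelihood:
  NorthLine: 0.096 × 0.03 = 0.00288
  Arrow: 0.004 × 0.03 = 0.00012
  QuickShip: 0.016 × 0.02 = 0.00032
  Orbit: 0.25 × 0.18 = 0.045
  FleetOne: 0.096 × 0.15 = 0.0144
Total = 0.06272.
Largest term belongs to Orbit, so Orbit is most probable.

Orbit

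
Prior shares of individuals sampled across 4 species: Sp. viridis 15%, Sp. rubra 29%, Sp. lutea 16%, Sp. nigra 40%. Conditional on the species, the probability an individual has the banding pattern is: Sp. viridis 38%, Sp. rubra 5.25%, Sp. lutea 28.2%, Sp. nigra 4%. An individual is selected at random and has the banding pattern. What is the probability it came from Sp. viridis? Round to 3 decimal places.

0.427

Compute prior × likelihood for every hypothesis:
  Sp. viridis: 0.15 × 0.38 = 0.057
  Sp. rubra: 0.29 × 0.0525 = 0.015225
  Sp. lutea: 0.16 × 0.282 = 0.04512
  Sp. nigra: 0.4 × 0.04 = 0.016
Normalizing constant = 0.133345.
P(Sp. viridis | evidence) = 0.057 / 0.133345 ≈ 0.427.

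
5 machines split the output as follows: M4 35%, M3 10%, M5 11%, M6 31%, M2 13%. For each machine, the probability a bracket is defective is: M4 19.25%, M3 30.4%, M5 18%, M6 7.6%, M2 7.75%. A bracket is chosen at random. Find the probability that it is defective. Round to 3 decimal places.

Compute prior × likelihood for every hypothesis:
  M4: 0.35 × 0.1925 = 0.067375
  M3: 0.1 × 0.304 = 0.0304
  M5: 0.11 × 0.18 = 0.0198
  M6: 0.31 × 0.076 = 0.02356
  M2: 0.13 × 0.0775 = 0.010075
P(defective) = 0.067375 + 0.0304 + 0.0198 + 0.02356 + 0.010075 = 0.15121 → 0.151.

0.151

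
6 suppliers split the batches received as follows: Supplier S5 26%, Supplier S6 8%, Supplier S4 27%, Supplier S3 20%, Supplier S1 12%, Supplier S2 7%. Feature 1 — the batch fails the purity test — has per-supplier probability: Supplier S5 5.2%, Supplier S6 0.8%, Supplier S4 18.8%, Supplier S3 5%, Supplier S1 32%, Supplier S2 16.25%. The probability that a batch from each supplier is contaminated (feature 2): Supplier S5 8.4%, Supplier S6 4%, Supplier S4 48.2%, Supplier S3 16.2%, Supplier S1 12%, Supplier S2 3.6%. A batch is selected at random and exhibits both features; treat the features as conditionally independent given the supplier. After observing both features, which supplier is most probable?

Supplier S4

Prior × likelihood for each hypothesis:
  Supplier S5: 0.26 × 0.052 × 0.084 = 0.00113568
  Supplier S6: 0.08 × 0.008 × 0.04 = 0.0000256
  Supplier S4: 0.27 × 0.188 × 0.482 = 0.02446632
  Supplier S3: 0.2 × 0.05 × 0.162 = 0.00162
  Supplier S1: 0.12 × 0.32 × 0.12 = 0.004608
  Supplier S2: 0.07 × 0.1625 × 0.036 = 0.0004095
Sum = 0.0322651.
Largest term belongs to Supplier S4, so Supplier S4 is most probable.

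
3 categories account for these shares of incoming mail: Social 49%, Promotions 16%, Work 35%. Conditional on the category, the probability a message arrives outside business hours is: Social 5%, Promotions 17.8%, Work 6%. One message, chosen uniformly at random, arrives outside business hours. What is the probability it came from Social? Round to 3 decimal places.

Unnormalized posteriors (prior × likelihood):
  Social: 0.49 × 0.05 = 0.0245
  Promotions: 0.16 × 0.178 = 0.02848
  Work: 0.35 × 0.06 = 0.021
Total = 0.07398.
P(Social | evidence) = 0.0245 / 0.07398 ≈ 0.331.

0.331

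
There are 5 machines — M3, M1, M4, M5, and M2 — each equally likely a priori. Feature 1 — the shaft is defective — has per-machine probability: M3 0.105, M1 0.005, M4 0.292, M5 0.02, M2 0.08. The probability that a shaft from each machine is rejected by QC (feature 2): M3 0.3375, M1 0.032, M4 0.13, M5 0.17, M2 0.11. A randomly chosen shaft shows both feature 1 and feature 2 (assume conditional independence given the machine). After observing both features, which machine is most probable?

M4

With a uniform prior (1/5 each), posterior ∝ likelihood:
  M3: 0.105 × 0.3375 = 0.0354375
  M1: 0.005 × 0.032 = 0.00016
  M4: 0.292 × 0.13 = 0.03796
  M5: 0.02 × 0.17 = 0.0034
  M2: 0.08 × 0.11 = 0.0088
Normalizing constant = 0.0857575.
Largest term belongs to M4, so M4 is most probable.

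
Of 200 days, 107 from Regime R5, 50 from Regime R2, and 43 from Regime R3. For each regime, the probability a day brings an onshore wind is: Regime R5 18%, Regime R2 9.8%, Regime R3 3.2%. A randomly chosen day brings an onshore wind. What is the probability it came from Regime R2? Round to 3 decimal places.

0.192

Unnormalized posteriors (prior × likelihood):
  Regime R5: 0.535 × 0.18 = 0.0963
  Regime R2: 0.25 × 0.098 = 0.0245
  Regime R3: 0.215 × 0.032 = 0.00688
Normalizing constant = 0.12768.
P(Regime R2 | evidence) = 0.0245 / 0.12768 ≈ 0.192.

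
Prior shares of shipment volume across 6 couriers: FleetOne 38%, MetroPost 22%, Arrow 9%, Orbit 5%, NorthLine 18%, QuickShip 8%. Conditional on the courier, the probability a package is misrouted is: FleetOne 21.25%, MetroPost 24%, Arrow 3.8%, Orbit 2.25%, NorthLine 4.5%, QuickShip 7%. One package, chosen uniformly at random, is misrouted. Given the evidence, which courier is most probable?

Unnormalized posteriors (prior × likelihood):
  FleetOne: 0.38 × 0.2125 = 0.08075
  MetroPost: 0.22 × 0.24 = 0.0528
  Arrow: 0.09 × 0.038 = 0.00342
  Orbit: 0.05 × 0.0225 = 0.001125
  NorthLine: 0.18 × 0.045 = 0.0081
  QuickShip: 0.08 × 0.07 = 0.0056
Normalizing constant = 0.151795.
Largest term belongs to FleetOne, so FleetOne is most probable.

FleetOne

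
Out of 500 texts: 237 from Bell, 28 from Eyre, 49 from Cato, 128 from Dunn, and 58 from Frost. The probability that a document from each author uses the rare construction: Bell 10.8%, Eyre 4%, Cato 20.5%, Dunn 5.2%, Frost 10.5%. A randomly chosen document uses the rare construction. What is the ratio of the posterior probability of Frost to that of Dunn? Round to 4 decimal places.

By Bayes' rule, posterior ∝ prior × likelihood:
  Bell: 0.474 × 0.108 = 0.051192
  Eyre: 0.056 × 0.04 = 0.00224
  Cato: 0.098 × 0.205 = 0.02009
  Dunn: 0.256 × 0.052 = 0.013312
  Frost: 0.116 × 0.105 = 0.01218
Total = 0.099014.
The ratio is 0.01218 / 0.013312 (the normalizer cancels) = 0.9150.

0.9150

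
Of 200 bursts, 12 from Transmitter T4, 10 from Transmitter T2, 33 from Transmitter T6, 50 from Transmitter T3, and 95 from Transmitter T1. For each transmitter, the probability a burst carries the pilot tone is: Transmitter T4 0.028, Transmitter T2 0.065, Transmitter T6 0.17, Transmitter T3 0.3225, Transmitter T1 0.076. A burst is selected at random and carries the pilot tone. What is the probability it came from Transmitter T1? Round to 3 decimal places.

0.241

Prior × likelihood for each hypothesis:
  Transmitter T4: 0.06 × 0.028 = 0.00168
  Transmitter T2: 0.05 × 0.065 = 0.00325
  Transmitter T6: 0.165 × 0.17 = 0.02805
  Transmitter T3: 0.25 × 0.3225 = 0.080625
  Transmitter T1: 0.475 × 0.076 = 0.0361
Total = 0.149705.
P(Transmitter T1 | evidence) = 0.0361 / 0.149705 ≈ 0.241.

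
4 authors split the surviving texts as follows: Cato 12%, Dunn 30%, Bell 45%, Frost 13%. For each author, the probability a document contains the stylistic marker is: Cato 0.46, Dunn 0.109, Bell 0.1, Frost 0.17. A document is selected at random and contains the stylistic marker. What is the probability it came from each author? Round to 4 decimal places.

Cato 0.3561, Dunn 0.2110, Bell 0.2903, Frost 0.1426

Compute prior × likelihood for every hypothesis:
  Cato: 0.12 × 0.46 = 0.0552
  Dunn: 0.3 × 0.109 = 0.0327
  Bell: 0.45 × 0.1 = 0.045
  Frost: 0.13 × 0.17 = 0.0221
Sum = 0.155.
P(Cato | marker) = 0.0552/0.155 ≈ 0.3561
P(Dunn | marker) = 0.0327/0.155 ≈ 0.2110
P(Bell | marker) = 0.045/0.155 ≈ 0.2903
P(Frost | marker) = 0.0221/0.155 ≈ 0.1426
(Check: 0.3561+0.2110+0.2903+0.1426 = 1.0000.)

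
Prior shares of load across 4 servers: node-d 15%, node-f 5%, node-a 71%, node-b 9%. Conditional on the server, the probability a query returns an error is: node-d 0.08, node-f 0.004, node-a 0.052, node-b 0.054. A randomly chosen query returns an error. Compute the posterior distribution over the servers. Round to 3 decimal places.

node-d 0.222, node-f 0.004, node-a 0.684, node-b 0.090

Compute prior × likelihood for every hypothesis:
  node-d: 0.15 × 0.08 = 0.012
  node-f: 0.05 × 0.004 = 0.0002
  node-a: 0.71 × 0.052 = 0.03692
  node-b: 0.09 × 0.054 = 0.00486
Sum = 0.05398.
P(node-d | error) = 0.012/0.05398 ≈ 0.222
P(node-f | error) = 0.0002/0.05398 ≈ 0.004
P(node-a | error) = 0.03692/0.05398 ≈ 0.684
P(node-b | error) = 0.00486/0.05398 ≈ 0.090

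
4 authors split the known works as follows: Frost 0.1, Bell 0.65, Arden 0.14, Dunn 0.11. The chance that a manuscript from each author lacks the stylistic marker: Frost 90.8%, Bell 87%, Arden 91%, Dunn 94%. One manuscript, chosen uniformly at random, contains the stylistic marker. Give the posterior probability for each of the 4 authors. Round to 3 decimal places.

Taking complements, P(marker | each) = Frost 0.092, Bell 0.13, Arden 0.09, Dunn 0.06.
Compute prior × likelihood for every hypothesis:
  Frost: 0.1 × 0.092 = 0.0092
  Bell: 0.65 × 0.13 = 0.0845
  Arden: 0.14 × 0.09 = 0.0126
  Dunn: 0.11 × 0.06 = 0.0066
Total = 0.1129.
P(Frost | marker) = 0.0092/0.1129 ≈ 0.081
P(Bell | marker) = 0.0845/0.1129 ≈ 0.748
P(Arden | marker) = 0.0126/0.1129 ≈ 0.112
P(Dunn | marker) = 0.0066/0.1129 ≈ 0.058

Frost 0.081, Bell 0.748, Arden 0.112, Dunn 0.058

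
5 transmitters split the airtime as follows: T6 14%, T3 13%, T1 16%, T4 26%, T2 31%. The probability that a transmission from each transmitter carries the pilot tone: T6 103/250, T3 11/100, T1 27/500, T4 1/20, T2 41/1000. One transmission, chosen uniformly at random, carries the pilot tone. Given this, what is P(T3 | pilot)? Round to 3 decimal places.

0.134

Prior × likelihood for each hypothesis:
  T6: 0.14 × 0.412 = 0.05768
  T3: 0.13 × 0.11 = 0.0143
  T1: 0.16 × 0.054 = 0.00864
  T4: 0.26 × 0.05 = 0.013
  T2: 0.31 × 0.041 = 0.01271
Normalizing constant = 0.10633.
P(T3 | evidence) = 0.0143 / 0.10633 ≈ 0.134.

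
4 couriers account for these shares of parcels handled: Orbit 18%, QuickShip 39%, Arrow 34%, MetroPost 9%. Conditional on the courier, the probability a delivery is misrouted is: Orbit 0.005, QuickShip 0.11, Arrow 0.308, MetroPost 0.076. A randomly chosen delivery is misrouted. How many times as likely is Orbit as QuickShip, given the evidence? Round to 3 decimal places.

Prior × likelihood for each hypothesis:
  Orbit: 0.18 × 0.005 = 0.0009
  QuickShip: 0.39 × 0.11 = 0.0429
  Arrow: 0.34 × 0.308 = 0.10472
  MetroPost: 0.09 × 0.076 = 0.00684
Sum = 0.15536.
The ratio is 0.0009 / 0.0429 (the normalizer cancels) = 0.021.

0.021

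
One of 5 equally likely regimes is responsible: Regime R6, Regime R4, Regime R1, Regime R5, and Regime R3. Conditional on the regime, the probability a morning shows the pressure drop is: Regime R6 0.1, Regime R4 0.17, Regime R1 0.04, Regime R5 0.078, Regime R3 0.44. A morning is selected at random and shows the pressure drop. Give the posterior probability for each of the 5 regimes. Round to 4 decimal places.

Regime R6 0.1208, Regime R4 0.2053, Regime R1 0.0483, Regime R5 0.0942, Regime R3 0.5314

Since the prior is uniform, the posterior is proportional to the likelihood:
  Regime R6: 0.1
  Regime R4: 0.17
  Regime R1: 0.04
  Regime R5: 0.078
  Regime R3: 0.44
Total = 0.828.
P(Regime R6 | drop) = 0.1/0.828 ≈ 0.1208
P(Regime R4 | drop) = 0.17/0.828 ≈ 0.2053
P(Regime R1 | drop) = 0.04/0.828 ≈ 0.0483
P(Regime R5 | drop) = 0.078/0.828 ≈ 0.0942
P(Regime R3 | drop) = 0.44/0.828 ≈ 0.5314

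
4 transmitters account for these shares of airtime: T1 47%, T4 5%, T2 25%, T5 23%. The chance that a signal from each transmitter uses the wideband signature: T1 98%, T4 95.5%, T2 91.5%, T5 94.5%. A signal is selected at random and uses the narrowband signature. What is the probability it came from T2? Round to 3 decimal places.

Taking complements, P(narrowband | each) = T1 0.02, T4 0.045, T2 0.085, T5 0.055.
Unnormalized posteriors (prior × likelihood):
  T1: 0.47 × 0.02 = 0.0094
  T4: 0.05 × 0.045 = 0.00225
  T2: 0.25 × 0.085 = 0.02125
  T5: 0.23 × 0.055 = 0.01265
Normalizing constant = 0.04555.
P(T2 | evidence) = 0.02125 / 0.04555 ≈ 0.467.

0.467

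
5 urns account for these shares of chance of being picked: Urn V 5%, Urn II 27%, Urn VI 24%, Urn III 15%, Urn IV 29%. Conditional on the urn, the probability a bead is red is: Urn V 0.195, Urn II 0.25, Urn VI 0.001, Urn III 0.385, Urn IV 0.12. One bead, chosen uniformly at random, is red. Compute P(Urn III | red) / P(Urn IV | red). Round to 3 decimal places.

1.659

Unnormalized posteriors (prior × likelihood):
  Urn V: 0.05 × 0.195 = 0.00975
  Urn II: 0.27 × 0.25 = 0.0675
  Urn VI: 0.24 × 0.001 = 0.00024
  Urn III: 0.15 × 0.385 = 0.05775
  Urn IV: 0.29 × 0.12 = 0.0348
Normalizing constant = 0.17004.
The ratio is 0.05775 / 0.0348 (the normalizer cancels) = 1.659.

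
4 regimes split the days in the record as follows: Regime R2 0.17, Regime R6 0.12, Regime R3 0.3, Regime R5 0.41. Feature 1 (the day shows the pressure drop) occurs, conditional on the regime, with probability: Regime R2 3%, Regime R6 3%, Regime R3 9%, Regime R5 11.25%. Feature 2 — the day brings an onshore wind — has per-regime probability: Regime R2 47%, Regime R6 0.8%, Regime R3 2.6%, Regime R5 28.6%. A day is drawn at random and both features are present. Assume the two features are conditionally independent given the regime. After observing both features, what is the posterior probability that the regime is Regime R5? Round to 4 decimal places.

Prior × likelihood for each hypothesis:
  Regime R2: 0.17 × 0.03 × 0.47 = 0.002397
  Regime R6: 0.12 × 0.03 × 0.008 = 0.0000288
  Regime R3: 0.3 × 0.09 × 0.026 = 0.000702
  Regime R5: 0.41 × 0.1125 × 0.286 = 0.01319175
Total = 0.01631955.
P(Regime R5 | evidence) = 0.01319175 / 0.01631955 ≈ 0.8083.

0.8083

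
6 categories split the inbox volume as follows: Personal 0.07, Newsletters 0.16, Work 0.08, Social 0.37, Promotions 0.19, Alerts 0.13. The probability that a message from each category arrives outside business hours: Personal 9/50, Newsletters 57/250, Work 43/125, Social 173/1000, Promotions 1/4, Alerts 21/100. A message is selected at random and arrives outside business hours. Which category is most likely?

Prior × likelihood for each hypothesis:
  Personal: 0.07 × 0.18 = 0.0126
  Newsletters: 0.16 × 0.228 = 0.03648
  Work: 0.08 × 0.344 = 0.02752
  Social: 0.37 × 0.173 = 0.06401
  Promotions: 0.19 × 0.25 = 0.0475
  Alerts: 0.13 × 0.21 = 0.0273
Total = 0.21541.
Largest term belongs to Social, so Social is most probable.

Social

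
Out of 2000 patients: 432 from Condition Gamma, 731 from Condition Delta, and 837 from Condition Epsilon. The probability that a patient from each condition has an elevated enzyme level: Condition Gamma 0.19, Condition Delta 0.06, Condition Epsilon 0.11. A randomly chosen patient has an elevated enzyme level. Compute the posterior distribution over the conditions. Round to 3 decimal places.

By Bayes' rule, posterior ∝ prior × likelihood:
  Condition Gamma: 0.216 × 0.19 = 0.04104
  Condition Delta: 0.3655 × 0.06 = 0.02193
  Condition Epsilon: 0.4185 × 0.11 = 0.046035
Normalizing constant = 0.109005.
P(Condition Gamma | elevated) = 0.04104/0.109005 ≈ 0.376
P(Condition Delta | elevated) = 0.02193/0.109005 ≈ 0.201
P(Condition Epsilon | elevated) = 0.046035/0.109005 ≈ 0.422

Condition Gamma 0.376, Condition Delta 0.201, Condition Epsilon 0.422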